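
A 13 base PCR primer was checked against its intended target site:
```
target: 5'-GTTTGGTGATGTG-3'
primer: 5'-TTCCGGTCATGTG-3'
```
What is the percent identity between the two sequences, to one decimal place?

69.2%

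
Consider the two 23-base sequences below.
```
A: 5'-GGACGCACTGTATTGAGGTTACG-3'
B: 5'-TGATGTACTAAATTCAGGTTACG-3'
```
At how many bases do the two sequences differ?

Mismatches (1-based): base 1: G→T; base 4: C→T; base 6: C→T; base 10: G→A; base 11: T→A; base 15: G→C.

6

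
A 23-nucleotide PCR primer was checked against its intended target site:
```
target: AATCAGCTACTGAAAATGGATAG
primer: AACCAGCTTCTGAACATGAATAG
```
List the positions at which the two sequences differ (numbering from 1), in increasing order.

Scanning 1-based: 3: T/C; 9: A/T; 15: A/C; 19: G/A.

3, 9, 15, 19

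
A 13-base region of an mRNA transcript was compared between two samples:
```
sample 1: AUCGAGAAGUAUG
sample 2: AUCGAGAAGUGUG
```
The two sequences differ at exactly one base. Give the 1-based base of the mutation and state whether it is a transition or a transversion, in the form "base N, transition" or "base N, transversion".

base 11, transition

Base 11 changes A→G. A is a purine and G is a purine, so this is a transition.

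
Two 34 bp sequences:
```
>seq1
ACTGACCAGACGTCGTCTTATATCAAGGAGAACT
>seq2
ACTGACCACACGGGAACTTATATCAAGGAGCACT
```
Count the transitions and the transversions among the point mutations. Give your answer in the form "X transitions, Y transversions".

Mismatches (1-based):
position 9: G→C (purine→pyrimidine, transversion)
position 13: T→G (pyrimidine→purine, transversion)
position 14: C→G (pyrimidine→purine, transversion)
position 15: G→A (purine→purine, transition)
position 16: T→A (pyrimidine→purine, transversion)
position 31: A→C (purine→pyrimidine, transversion)

1 transition, 5 transversions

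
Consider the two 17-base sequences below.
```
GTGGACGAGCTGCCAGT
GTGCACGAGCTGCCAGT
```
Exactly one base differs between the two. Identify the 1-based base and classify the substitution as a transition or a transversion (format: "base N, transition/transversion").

base 4, transversion

Base 4 changes G→C. G is a purine and C is a pyrimidine, so this is a transversion.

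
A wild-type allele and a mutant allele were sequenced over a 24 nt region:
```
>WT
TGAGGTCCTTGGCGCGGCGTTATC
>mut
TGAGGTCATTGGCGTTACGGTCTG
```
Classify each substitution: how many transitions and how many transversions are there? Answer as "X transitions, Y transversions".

2 transitions, 5 transversions

Transitions (purine↔purine or pyrimidine↔pyrimidine): 15 C→T, 17 G→A.
Transversions (purine↔pyrimidine): 8 C→A, 16 G→T, 20 T→G, 22 A→C, 24 C→G.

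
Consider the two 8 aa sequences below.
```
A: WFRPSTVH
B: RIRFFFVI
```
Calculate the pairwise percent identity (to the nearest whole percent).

6 positions differ (1, 2, 4, 5, 6, 8), so 2 of 8 match: 2/8 = 25%.

25%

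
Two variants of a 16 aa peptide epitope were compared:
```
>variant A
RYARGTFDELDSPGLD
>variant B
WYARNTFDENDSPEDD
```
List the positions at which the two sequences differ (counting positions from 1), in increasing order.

Differences at position 1 (R→W), position 5 (G→N), position 10 (L→N), position 14 (G→E), position 15 (L→D).

1, 5, 10, 14, 15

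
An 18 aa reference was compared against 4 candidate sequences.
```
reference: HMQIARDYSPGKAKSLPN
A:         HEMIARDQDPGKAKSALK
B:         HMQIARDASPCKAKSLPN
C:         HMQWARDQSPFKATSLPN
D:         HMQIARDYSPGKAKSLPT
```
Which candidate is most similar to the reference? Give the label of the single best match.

D

Hamming distances to reference — A: 7; B: 2; C: 4; D: 1.
Smallest is D with 1 mismatch.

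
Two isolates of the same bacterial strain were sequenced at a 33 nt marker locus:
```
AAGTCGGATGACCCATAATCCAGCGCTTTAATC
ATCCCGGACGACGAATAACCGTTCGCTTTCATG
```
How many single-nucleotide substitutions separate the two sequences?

Comparing position by position, 12 sites differ: 2 (A/T), 3 (G/C), 4 (T/C), 9 (T/C), 13 (C/G), 14 (C/A), 19 (T/C), 21 (C/G), 22 (A/T), 23 (G/T), 30 (A/C), 33 (C/G).

12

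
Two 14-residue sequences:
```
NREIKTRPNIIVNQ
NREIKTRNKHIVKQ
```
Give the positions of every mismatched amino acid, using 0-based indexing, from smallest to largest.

7, 8, 9, 12

Differences at position 7 (P→N), position 8 (N→K), position 9 (I→H), position 12 (N→K).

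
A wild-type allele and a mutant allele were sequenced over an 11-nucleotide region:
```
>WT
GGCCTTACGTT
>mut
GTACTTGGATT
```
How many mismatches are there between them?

5

The sequences differ at sites 2, 3, 7, 8, 9 (1-based) — 5 in total.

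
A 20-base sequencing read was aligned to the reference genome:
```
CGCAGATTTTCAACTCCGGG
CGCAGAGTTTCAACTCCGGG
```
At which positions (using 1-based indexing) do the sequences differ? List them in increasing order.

7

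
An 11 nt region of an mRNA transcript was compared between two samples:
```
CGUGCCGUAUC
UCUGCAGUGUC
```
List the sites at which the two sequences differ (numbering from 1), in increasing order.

1, 2, 6, 9

Scanning 1-based: 1: C/U; 2: G/C; 6: C/A; 9: A/G.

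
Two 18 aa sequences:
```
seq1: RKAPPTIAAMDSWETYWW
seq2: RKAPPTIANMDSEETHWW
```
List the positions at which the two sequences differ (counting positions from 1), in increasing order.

Scanning 1-based: 9: A/N; 13: W/E; 16: Y/H.

9, 13, 16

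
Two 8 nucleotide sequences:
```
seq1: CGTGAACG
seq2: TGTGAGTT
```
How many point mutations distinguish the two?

The sequences differ at positions 1, 6, 7, 8 (1-based) — 4 in total.

4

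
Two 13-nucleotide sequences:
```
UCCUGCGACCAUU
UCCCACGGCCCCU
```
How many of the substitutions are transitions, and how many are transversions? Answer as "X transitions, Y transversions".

Mismatches (1-based):
base 4: U→C (pyrimidine→pyrimidine, transition)
base 5: G→A (purine→purine, transition)
base 8: A→G (purine→purine, transition)
base 11: A→C (purine→pyrimidine, transversion)
base 12: U→C (pyrimidine→pyrimidine, transition)

4 transitions, 1 transversion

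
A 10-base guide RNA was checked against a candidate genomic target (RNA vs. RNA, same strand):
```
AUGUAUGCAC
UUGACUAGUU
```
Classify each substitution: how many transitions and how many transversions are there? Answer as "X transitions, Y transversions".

2 transitions, 5 transversions

Mismatches (1-based):
site 1: A→U (purine→pyrimidine, transversion)
site 4: U→A (pyrimidine→purine, transversion)
site 5: A→C (purine→pyrimidine, transversion)
site 7: G→A (purine→purine, transition)
site 8: C→G (pyrimidine→purine, transversion)
site 9: A→U (purine→pyrimidine, transversion)
site 10: C→U (pyrimidine→pyrimidine, transition)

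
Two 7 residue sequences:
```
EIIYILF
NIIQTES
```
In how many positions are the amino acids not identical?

5

The sequences differ at positions 1, 4, 5, 6, 7 (1-based) — 5 in total.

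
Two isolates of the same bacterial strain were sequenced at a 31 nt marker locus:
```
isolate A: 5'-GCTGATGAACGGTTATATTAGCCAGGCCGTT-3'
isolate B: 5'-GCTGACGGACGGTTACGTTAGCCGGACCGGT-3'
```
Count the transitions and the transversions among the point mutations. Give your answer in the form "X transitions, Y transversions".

6 transitions, 1 transversion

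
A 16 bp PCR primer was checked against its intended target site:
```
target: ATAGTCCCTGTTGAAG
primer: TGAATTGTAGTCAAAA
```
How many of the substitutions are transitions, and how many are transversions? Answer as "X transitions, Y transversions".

Mismatches (1-based):
base 1: A→T (purine→pyrimidine, transversion)
base 2: T→G (pyrimidine→purine, transversion)
base 4: G→A (purine→purine, transition)
base 6: C→T (pyrimidine→pyrimidine, transition)
base 7: C→G (pyrimidine→purine, transversion)
base 8: C→T (pyrimidine→pyrimidine, transition)
base 9: T→A (pyrimidine→purine, transversion)
base 12: T→C (pyrimidine→pyrimidine, transition)
base 13: G→A (purine→purine, transition)
base 16: G→A (purine→purine, transition)

6 transitions, 4 transversions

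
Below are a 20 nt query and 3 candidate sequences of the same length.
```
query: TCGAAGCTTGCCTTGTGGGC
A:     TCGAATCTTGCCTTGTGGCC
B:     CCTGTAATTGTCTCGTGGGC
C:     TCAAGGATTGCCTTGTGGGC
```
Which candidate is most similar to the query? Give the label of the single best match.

A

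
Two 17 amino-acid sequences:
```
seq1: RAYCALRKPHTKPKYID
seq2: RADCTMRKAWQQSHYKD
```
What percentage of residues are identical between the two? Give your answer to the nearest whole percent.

Mismatches at positions 3, 5, 6, 9, 10, 11, 12, 13, 14, 16 (1-based): 10 of 17.
Identical positions: 7/17 = 41.18% → 41%.

41%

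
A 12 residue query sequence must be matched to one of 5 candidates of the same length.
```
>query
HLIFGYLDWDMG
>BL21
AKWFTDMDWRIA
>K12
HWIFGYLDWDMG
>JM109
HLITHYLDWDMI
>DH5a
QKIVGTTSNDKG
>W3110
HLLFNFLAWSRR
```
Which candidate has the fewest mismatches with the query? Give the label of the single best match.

K12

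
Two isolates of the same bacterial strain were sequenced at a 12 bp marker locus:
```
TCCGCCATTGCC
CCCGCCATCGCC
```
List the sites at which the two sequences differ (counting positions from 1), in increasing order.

1, 9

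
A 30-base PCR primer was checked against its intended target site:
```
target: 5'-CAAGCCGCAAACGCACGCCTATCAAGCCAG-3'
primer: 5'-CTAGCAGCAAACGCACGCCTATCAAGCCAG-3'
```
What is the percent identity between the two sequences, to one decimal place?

93.3%

Mismatches at positions 2, 6 (1-based): 2 of 30.
Identical positions: 28/30 = 93.33% → 93.3%.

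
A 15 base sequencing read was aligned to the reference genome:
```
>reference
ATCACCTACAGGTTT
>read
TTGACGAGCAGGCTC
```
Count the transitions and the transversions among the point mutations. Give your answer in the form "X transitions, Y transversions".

Transitions (purine↔purine or pyrimidine↔pyrimidine): 8 A→G, 13 T→C, 15 T→C.
Transversions (purine↔pyrimidine): 1 A→T, 3 C→G, 6 C→G, 7 T→A.

3 transitions, 4 transversions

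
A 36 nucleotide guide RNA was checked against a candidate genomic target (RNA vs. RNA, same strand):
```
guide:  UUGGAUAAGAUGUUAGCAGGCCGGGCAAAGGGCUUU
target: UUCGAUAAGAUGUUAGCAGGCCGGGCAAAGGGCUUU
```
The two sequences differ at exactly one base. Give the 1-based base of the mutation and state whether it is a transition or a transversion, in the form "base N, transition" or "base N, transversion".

base 3, transversion

The sequences differ only at base 3: G→C (purine→pyrimidine), a transversion.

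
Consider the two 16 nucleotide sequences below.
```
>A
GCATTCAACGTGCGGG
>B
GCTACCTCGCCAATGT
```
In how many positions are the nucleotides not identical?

12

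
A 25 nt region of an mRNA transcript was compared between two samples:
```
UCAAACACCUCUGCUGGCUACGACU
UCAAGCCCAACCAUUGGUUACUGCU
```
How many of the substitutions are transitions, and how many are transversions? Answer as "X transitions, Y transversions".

6 transitions, 4 transversions

Mismatches (1-based):
position 5: A→G (purine→purine, transition)
position 7: A→C (purine→pyrimidine, transversion)
position 9: C→A (pyrimidine→purine, transversion)
position 10: U→A (pyrimidine→purine, transversion)
position 12: U→C (pyrimidine→pyrimidine, transition)
position 13: G→A (purine→purine, transition)
position 14: C→U (pyrimidine→pyrimidine, transition)
position 18: C→U (pyrimidine→pyrimidine, transition)
position 22: G→U (purine→pyrimidine, transversion)
position 23: A→G (purine→purine, transition)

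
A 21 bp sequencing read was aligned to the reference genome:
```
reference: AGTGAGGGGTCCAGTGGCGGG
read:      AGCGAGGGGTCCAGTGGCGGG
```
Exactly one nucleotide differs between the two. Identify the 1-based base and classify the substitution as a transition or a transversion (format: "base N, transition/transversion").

base 3, transition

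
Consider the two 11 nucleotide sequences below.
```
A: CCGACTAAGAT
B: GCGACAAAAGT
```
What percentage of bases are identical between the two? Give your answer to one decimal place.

Mismatches at positions 1, 6, 9, 10 (1-based): 4 of 11.
Identical positions: 7/11 = 63.64% → 63.6%.

63.6%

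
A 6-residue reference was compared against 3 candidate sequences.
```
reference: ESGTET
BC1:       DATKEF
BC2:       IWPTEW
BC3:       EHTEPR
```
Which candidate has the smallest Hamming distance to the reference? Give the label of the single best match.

BC2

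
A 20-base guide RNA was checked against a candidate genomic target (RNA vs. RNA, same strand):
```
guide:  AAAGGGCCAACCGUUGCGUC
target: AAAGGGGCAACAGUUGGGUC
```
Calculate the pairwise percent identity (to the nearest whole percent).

85%

Mismatches at positions 7, 12, 17 (1-based): 3 of 20.
Identical positions: 17/20 = 85% → 85%.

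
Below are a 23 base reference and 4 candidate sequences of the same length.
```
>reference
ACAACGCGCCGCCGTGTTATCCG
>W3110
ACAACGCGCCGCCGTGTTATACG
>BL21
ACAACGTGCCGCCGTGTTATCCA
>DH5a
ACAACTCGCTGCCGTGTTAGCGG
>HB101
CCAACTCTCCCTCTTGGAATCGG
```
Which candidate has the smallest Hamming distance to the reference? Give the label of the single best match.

Hamming distances to reference — W3110: 1; BL21: 2; DH5a: 4; HB101: 9.
Smallest is W3110 with 1 mismatch.

W3110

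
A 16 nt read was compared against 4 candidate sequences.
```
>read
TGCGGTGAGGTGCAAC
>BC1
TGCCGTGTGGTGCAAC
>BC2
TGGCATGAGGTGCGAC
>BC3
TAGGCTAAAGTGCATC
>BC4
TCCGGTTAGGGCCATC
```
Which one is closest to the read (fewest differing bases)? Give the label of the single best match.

BC1

Hamming distances to read — BC1: 2; BC2: 4; BC3: 6; BC4: 5.
Smallest is BC1 with 2 mismatches.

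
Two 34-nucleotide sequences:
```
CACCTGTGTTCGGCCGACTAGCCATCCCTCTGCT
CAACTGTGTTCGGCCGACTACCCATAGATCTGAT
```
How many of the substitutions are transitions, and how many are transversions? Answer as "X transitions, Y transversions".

0 transitions, 6 transversions

Mismatches (1-based):
base 3: C→A (pyrimidine→purine, transversion)
base 21: G→C (purine→pyrimidine, transversion)
base 26: C→A (pyrimidine→purine, transversion)
base 27: C→G (pyrimidine→purine, transversion)
base 28: C→A (pyrimidine→purine, transversion)
base 33: C→A (pyrimidine→purine, transversion)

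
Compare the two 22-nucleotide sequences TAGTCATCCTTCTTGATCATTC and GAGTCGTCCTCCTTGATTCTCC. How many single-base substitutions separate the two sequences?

6

The sequences differ at positions 1, 6, 11, 18, 19, 21 (1-based) — 6 in total.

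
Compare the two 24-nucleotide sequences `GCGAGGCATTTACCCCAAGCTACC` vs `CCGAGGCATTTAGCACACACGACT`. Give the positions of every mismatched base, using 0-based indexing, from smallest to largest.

0, 12, 14, 17, 18, 20, 23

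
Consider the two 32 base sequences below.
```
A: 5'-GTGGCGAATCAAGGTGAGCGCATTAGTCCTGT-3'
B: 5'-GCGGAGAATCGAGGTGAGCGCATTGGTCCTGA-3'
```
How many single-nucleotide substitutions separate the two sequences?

The sequences differ at bases 2, 5, 11, 25, 32 (1-based) — 5 in total.

5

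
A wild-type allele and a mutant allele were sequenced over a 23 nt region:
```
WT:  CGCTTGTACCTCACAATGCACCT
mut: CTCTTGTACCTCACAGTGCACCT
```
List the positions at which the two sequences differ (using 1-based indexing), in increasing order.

Scanning 1-based: 2: G/T; 16: A/G.

2, 16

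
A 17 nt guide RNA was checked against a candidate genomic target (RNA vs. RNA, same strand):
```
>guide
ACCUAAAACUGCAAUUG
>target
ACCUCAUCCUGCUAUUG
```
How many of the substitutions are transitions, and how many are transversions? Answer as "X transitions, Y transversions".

0 transitions, 4 transversions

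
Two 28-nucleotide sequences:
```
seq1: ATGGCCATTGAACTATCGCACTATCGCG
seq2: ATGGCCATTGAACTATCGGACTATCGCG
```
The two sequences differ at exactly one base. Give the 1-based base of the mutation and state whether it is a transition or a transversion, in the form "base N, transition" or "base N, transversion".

The sequences differ only at base 19: C→G (pyrimidine→purine), a transversion.

base 19, transversion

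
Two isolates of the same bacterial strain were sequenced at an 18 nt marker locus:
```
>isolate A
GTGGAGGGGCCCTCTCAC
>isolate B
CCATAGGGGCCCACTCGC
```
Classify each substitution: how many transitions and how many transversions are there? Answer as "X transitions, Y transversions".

3 transitions, 3 transversions

Mismatches (1-based):
position 1: G→C (purine→pyrimidine, transversion)
position 2: T→C (pyrimidine→pyrimidine, transition)
position 3: G→A (purine→purine, transition)
position 4: G→T (purine→pyrimidine, transversion)
position 13: T→A (pyrimidine→purine, transversion)
position 17: A→G (purine→purine, transition)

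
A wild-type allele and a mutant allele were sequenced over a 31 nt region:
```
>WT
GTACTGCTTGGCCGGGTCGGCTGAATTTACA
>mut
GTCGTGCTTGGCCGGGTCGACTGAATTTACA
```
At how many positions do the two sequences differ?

3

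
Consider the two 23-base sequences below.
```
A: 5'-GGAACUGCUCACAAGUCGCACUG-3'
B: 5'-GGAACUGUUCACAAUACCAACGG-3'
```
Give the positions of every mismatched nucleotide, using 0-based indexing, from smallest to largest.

Differences at position 7 (C→U), position 14 (G→U), position 15 (U→A), position 17 (G→C), position 18 (C→A), position 21 (U→G).

7, 14, 15, 17, 18, 21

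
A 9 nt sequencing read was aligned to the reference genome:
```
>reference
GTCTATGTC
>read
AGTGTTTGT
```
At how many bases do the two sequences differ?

Comparing position by position, 8 bases differ: 1 (G/A), 2 (T/G), 3 (C/T), 4 (T/G), 5 (A/T), 7 (G/T), 8 (T/G), 9 (C/T).

8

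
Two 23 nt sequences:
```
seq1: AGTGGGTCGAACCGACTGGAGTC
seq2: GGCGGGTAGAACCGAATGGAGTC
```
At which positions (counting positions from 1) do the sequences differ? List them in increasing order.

Scanning 1-based: 1: A/G; 3: T/C; 8: C/A; 16: C/A.

1, 3, 8, 16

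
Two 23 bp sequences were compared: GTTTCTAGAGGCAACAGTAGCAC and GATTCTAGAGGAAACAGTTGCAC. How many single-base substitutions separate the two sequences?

The sequences differ at bases 2, 12, 19 (1-based) — 3 in total.

3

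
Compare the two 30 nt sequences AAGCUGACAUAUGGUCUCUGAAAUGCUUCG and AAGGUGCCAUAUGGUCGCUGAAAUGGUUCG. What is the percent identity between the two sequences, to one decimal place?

Mismatches at positions 4, 7, 17, 26 (1-based): 4 of 30.
Identical positions: 26/30 = 86.67% → 86.7%.

86.7%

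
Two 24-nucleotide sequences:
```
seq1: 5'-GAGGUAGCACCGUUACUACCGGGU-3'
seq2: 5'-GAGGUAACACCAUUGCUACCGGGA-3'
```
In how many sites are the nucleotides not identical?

The sequences differ at sites 7, 12, 15, 24 (1-based) — 4 in total.

4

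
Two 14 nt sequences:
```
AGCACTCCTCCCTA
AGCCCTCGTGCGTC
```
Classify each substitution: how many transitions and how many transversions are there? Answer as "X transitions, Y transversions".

Mismatches (1-based):
site 4: A→C (purine→pyrimidine, transversion)
site 8: C→G (pyrimidine→purine, transversion)
site 10: C→G (pyrimidine→purine, transversion)
site 12: C→G (pyrimidine→purine, transversion)
site 14: A→C (purine→pyrimidine, transversion)

0 transitions, 5 transversions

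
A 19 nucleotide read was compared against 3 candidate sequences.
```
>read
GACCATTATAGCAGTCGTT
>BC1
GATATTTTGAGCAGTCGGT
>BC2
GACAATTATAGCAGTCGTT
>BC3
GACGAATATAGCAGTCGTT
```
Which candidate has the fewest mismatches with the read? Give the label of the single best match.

BC2

BC1 differs at 6 sites; BC2 differs at 1 site; BC3 differs at 2 sites. The closest is BC2.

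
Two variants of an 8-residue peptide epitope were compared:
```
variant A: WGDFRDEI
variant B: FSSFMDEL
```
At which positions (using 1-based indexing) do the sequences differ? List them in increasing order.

1, 2, 3, 5, 8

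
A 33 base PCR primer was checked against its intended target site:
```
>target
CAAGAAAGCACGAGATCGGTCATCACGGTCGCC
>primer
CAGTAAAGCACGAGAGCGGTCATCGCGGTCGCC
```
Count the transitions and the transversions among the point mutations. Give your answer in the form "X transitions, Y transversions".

Transitions (purine↔purine or pyrimidine↔pyrimidine): 3 A→G, 25 A→G.
Transversions (purine↔pyrimidine): 4 G→T, 16 T→G.

2 transitions, 2 transversions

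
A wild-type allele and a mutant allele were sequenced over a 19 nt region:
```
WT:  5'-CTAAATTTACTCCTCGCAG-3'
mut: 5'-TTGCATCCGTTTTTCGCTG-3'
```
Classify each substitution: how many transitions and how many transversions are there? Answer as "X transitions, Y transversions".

8 transitions, 2 transversions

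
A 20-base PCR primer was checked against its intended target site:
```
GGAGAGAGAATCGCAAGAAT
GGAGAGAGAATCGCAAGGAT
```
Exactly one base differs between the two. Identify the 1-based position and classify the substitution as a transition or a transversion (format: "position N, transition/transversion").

Position 18 changes A→G. A is a purine and G is a purine, so this is a transition.

position 18, transition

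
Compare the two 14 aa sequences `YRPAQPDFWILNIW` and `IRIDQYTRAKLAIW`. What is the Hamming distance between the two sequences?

Comparing position by position, 9 positions differ: 1 (Y/I), 3 (P/I), 4 (A/D), 6 (P/Y), 7 (D/T), 8 (F/R), 9 (W/A), 10 (I/K), 12 (N/A).

9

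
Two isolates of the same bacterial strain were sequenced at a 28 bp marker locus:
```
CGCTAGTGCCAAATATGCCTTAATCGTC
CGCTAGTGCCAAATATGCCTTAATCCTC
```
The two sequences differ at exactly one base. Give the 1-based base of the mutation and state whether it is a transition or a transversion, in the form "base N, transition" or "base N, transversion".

base 26, transversion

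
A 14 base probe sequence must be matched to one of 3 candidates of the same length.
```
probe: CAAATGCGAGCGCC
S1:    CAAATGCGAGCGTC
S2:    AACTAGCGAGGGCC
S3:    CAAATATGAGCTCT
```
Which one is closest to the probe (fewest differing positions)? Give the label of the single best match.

S1 differs at 1 position; S2 differs at 5 positions; S3 differs at 4 positions. The closest is S1.

S1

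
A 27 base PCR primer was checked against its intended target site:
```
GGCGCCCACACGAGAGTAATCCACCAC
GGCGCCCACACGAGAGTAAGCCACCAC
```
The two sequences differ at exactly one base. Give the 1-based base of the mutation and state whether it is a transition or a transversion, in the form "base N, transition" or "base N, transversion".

base 20, transversion

The sequences differ only at base 20: T→G (pyrimidine→purine), a transversion.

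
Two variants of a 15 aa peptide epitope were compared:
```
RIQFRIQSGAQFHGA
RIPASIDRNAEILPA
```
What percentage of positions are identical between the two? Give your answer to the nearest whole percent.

33%

10 positions differ (3, 4, 5, 7, 8, 9, 11, 12, 13, 14), so 5 of 15 match: 5/15 = 33.33%.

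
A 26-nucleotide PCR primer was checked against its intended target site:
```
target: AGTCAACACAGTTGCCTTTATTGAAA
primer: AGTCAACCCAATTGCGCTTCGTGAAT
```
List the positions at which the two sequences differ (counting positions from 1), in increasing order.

8, 11, 16, 17, 20, 21, 26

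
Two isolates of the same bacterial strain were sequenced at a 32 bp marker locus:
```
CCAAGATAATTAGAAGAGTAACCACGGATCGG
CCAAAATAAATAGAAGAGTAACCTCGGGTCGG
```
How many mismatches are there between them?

4

Comparing position by position, 4 sites differ: 5 (G/A), 10 (T/A), 24 (A/T), 28 (A/G).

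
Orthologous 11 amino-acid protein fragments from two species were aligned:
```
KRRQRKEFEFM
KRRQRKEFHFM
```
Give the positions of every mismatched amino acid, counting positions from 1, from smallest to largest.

Differences at position 9 (E→H).

9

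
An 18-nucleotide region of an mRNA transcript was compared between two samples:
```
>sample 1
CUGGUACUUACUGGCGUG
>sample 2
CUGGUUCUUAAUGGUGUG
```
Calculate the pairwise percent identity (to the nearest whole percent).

83%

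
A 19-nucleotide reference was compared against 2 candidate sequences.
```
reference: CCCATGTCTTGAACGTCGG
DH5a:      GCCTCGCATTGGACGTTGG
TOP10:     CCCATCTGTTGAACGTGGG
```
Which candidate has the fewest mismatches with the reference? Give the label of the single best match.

TOP10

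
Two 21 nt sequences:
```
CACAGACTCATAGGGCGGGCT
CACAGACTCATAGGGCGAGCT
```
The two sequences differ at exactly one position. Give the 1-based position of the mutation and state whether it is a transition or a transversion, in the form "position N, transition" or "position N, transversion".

Position 18 changes G→A. G is a purine and A is a purine, so this is a transition.

position 18, transition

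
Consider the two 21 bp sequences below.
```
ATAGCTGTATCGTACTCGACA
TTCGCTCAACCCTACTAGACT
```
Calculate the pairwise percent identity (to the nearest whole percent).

62%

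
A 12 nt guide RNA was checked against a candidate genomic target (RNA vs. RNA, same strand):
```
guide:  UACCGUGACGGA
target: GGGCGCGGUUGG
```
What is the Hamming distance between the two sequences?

8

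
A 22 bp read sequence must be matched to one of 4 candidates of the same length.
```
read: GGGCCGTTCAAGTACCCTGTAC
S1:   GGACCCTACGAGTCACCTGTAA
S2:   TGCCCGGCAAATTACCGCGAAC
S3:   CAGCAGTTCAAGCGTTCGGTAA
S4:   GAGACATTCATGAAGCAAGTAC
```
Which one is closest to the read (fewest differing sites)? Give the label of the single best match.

S1 differs at 7 sites; S2 differs at 9 sites; S3 differs at 9 sites; S4 differs at 8 sites. The closest is S1.

S1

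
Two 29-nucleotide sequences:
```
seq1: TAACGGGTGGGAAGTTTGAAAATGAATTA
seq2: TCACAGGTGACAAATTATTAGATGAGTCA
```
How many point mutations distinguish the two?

The sequences differ at bases 2, 5, 10, 11, 14, 17, 18, 19, 21, 26, 28 (1-based) — 11 in total.

11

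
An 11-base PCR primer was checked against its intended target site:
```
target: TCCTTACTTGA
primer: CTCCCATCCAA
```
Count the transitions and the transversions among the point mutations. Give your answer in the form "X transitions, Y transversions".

8 transitions, 0 transversions

Mismatches (1-based):
site 1: T→C (pyrimidine→pyrimidine, transition)
site 2: C→T (pyrimidine→pyrimidine, transition)
site 4: T→C (pyrimidine→pyrimidine, transition)
site 5: T→C (pyrimidine→pyrimidine, transition)
site 7: C→T (pyrimidine→pyrimidine, transition)
site 8: T→C (pyrimidine→pyrimidine, transition)
site 9: T→C (pyrimidine→pyrimidine, transition)
site 10: G→A (purine→purine, transition)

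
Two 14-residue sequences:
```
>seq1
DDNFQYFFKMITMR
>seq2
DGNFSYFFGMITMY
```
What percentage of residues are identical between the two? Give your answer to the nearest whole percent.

4 positions differ (2, 5, 9, 14), so 10 of 14 match: 10/14 = 71.43%.

71%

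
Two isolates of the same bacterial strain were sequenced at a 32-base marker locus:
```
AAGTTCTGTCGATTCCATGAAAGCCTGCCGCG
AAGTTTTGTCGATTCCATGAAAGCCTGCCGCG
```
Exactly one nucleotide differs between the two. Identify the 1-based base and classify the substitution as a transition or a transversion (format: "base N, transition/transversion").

Base 6 changes C→T. C is a pyrimidine and T is a pyrimidine, so this is a transition.

base 6, transition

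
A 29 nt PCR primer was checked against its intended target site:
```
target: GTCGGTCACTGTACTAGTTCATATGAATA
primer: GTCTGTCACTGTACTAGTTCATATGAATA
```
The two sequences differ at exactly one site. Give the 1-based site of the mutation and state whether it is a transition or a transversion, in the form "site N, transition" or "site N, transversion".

site 4, transversion

The sequences differ only at site 4: G→T (purine→pyrimidine), a transversion.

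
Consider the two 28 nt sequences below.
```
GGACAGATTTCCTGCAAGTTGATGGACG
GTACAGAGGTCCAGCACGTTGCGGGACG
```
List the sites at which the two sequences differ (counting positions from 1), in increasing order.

Differences at site 2 (G→T), site 8 (T→G), site 9 (T→G), site 13 (T→A), site 17 (A→C), site 22 (A→C), site 23 (T→G).

2, 8, 9, 13, 17, 22, 23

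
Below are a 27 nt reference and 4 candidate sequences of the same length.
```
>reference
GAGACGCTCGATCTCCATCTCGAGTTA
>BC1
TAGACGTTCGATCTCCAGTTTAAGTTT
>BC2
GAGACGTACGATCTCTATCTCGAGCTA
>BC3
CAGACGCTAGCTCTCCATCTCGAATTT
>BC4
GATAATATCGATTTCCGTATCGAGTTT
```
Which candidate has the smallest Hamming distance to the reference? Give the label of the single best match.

BC2

Hamming distances to reference — BC1: 7; BC2: 4; BC3: 5; BC4: 8.
Smallest is BC2 with 4 mismatches.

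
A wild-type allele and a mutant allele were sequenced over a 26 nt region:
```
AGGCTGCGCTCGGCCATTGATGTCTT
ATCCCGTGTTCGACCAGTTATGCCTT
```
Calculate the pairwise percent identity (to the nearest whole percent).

Mismatches at positions 2, 3, 5, 7, 9, 13, 17, 19, 23 (1-based): 9 of 26.
Identical positions: 17/26 = 65.38% → 65%.

65%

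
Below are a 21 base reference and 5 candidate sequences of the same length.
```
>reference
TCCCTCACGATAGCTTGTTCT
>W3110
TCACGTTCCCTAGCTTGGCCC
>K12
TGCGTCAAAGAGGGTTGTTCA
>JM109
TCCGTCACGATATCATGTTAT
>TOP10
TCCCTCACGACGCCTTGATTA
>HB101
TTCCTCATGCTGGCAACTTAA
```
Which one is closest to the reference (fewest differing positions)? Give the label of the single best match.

JM109

W3110 differs at 9 positions; K12 differs at 9 positions; JM109 differs at 4 positions; TOP10 differs at 6 positions; HB101 differs at 9 positions. The closest is JM109.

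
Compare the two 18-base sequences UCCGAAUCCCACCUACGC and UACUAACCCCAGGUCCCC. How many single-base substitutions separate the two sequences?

7

Mismatches (1-based): base 2: C→A; base 4: G→U; base 7: U→C; base 12: C→G; base 13: C→G; base 15: A→C; base 17: G→C.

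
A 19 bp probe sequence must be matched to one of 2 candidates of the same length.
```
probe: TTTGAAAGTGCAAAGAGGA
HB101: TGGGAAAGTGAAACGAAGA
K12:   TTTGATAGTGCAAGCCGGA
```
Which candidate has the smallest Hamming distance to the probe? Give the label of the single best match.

K12

Hamming distances to probe — HB101: 5; K12: 4.
Smallest is K12 with 4 mismatches.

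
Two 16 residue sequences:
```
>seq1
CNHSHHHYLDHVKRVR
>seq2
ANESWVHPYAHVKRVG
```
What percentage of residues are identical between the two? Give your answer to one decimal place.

Mismatches at positions 1, 3, 5, 6, 8, 9, 10, 16 (1-based): 8 of 16.
Identical positions: 8/16 = 50% → 50.0%.

50.0%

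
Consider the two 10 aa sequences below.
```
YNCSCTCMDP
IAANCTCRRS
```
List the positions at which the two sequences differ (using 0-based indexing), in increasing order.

0, 1, 2, 3, 7, 8, 9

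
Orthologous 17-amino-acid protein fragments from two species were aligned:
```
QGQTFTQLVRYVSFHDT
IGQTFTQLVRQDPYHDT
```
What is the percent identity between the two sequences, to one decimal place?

5 positions differ (1, 11, 12, 13, 14), so 12 of 17 match: 12/17 = 70.59%.

70.6%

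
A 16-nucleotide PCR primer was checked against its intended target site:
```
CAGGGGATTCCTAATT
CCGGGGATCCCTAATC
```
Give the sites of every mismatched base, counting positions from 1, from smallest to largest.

Differences at site 2 (A→C), site 9 (T→C), site 16 (T→C).

2, 9, 16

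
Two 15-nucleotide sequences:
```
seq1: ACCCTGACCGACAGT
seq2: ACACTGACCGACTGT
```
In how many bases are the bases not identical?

2

The sequences differ at bases 3, 13 (1-based) — 2 in total.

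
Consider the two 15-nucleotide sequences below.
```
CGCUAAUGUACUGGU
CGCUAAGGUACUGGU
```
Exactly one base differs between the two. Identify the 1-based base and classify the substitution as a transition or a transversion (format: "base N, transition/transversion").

Base 7 changes U→G. U is a pyrimidine and G is a purine, so this is a transversion.

base 7, transversion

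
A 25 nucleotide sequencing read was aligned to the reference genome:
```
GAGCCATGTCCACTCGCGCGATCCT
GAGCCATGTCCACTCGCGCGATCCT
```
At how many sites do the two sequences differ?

0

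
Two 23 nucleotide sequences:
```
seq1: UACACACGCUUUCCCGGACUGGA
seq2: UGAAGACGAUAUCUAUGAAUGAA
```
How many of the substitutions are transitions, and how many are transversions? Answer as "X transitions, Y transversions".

Transitions (purine↔purine or pyrimidine↔pyrimidine): 2 A→G, 14 C→U, 22 G→A.
Transversions (purine↔pyrimidine): 3 C→A, 5 C→G, 9 C→A, 11 U→A, 15 C→A, 16 G→U, 19 C→A.

3 transitions, 7 transversions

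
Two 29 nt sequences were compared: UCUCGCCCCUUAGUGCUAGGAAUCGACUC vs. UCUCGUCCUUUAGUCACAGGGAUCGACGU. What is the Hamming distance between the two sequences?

Comparing position by position, 8 positions differ: 6 (C/U), 9 (C/U), 15 (G/C), 16 (C/A), 17 (U/C), 21 (A/G), 28 (U/G), 29 (C/U).

8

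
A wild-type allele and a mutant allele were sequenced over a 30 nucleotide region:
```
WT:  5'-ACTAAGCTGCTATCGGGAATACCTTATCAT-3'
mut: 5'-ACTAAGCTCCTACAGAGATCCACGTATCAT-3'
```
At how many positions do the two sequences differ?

9

The sequences differ at positions 9, 13, 14, 16, 19, 20, 21, 22, 24 (1-based) — 9 in total.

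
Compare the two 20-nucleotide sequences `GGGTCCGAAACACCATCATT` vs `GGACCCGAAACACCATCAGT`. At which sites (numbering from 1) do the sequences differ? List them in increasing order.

Scanning 1-based: 3: G/A; 4: T/C; 19: T/G.

3, 4, 19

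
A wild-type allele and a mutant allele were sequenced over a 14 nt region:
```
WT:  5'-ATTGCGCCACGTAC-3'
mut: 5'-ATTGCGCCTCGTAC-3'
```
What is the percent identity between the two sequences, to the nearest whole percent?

93%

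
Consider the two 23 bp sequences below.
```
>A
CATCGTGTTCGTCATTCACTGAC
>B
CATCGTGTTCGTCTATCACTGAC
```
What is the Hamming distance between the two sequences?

2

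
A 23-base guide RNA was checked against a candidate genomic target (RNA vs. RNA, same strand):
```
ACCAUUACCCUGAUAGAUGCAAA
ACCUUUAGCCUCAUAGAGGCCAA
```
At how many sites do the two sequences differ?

5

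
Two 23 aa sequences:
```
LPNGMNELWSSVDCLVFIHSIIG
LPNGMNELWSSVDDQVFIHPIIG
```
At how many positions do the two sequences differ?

Comparing position by position, 3 positions differ: 14 (C/D), 15 (L/Q), 20 (S/P).

3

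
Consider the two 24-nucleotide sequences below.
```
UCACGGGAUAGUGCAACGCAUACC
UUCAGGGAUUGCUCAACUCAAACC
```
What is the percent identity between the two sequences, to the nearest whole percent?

67%

8 positions differ (2, 3, 4, 10, 12, 13, 18, 21), so 16 of 24 match: 16/24 = 66.67%.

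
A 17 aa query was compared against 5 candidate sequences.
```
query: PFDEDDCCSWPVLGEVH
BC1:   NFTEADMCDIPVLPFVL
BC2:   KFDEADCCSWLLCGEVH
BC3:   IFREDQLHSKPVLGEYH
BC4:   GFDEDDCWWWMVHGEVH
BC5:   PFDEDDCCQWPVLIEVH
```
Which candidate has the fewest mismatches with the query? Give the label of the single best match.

BC5

Hamming distances to query — BC1: 9; BC2: 5; BC3: 7; BC4: 5; BC5: 2.
Smallest is BC5 with 2 mismatches.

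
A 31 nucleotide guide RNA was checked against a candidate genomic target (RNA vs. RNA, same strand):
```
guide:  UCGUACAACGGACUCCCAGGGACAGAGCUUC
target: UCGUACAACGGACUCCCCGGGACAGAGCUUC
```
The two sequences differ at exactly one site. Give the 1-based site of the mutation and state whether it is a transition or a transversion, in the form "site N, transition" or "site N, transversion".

site 18, transversion

The sequences differ only at site 18: A→C (purine→pyrimidine), a transversion.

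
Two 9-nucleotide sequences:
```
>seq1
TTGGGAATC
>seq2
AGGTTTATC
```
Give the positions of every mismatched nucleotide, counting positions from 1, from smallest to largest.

1, 2, 4, 5, 6

Scanning 1-based: 1: T/A; 2: T/G; 4: G/T; 5: G/T; 6: A/T.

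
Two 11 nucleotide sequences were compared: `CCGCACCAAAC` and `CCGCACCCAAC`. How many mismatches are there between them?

Comparing position by position, 1 base differs: 8 (A/C).

1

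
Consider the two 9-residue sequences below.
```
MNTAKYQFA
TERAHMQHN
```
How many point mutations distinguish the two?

7

Comparing position by position, 7 residues differ: 1 (M/T), 2 (N/E), 3 (T/R), 5 (K/H), 6 (Y/M), 8 (F/H), 9 (A/N).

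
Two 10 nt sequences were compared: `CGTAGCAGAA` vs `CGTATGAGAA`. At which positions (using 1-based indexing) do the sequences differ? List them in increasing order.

5, 6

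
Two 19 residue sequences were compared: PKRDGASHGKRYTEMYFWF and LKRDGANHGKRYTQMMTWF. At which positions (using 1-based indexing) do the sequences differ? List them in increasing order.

Scanning 1-based: 1: P/L; 7: S/N; 14: E/Q; 16: Y/M; 17: F/T.

1, 7, 14, 16, 17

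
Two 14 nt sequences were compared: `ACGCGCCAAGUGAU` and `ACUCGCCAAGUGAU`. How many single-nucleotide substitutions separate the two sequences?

1

Mismatches (1-based): site 3: G→U.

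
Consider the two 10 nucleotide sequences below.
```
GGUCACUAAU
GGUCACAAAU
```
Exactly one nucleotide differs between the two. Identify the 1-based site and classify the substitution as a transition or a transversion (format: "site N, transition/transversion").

site 7, transversion

Site 7 changes U→A. U is a pyrimidine and A is a purine, so this is a transversion.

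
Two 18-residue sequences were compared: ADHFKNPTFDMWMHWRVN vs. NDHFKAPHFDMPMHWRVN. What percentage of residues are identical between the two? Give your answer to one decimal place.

Mismatches at positions 1, 6, 8, 12 (1-based): 4 of 18.
Identical positions: 14/18 = 77.78% → 77.8%.

77.8%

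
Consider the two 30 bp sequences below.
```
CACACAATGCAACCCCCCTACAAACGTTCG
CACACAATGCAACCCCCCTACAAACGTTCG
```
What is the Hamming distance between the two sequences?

0

The two sequences are identical at every position.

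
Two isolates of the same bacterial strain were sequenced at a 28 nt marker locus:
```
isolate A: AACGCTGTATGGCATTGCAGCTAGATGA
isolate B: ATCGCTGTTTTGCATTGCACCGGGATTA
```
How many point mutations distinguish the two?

Mismatches (1-based): position 2: A→T; position 9: A→T; position 11: G→T; position 20: G→C; position 22: T→G; position 23: A→G; position 27: G→T.

7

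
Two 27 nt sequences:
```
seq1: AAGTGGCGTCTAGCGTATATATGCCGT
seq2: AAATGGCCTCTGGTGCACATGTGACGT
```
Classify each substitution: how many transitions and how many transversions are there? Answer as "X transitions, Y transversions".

6 transitions, 2 transversions

Transitions (purine↔purine or pyrimidine↔pyrimidine): 3 G→A, 12 A→G, 14 C→T, 16 T→C, 18 T→C, 21 A→G.
Transversions (purine↔pyrimidine): 8 G→C, 24 C→A.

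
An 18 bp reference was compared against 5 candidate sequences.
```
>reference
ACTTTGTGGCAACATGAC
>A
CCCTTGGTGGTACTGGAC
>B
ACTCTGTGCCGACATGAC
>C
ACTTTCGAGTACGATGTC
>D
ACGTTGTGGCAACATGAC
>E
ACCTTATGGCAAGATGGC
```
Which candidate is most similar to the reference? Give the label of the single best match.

Hamming distances to reference — A: 8; B: 3; C: 7; D: 1; E: 4.
Smallest is D with 1 mismatch.

D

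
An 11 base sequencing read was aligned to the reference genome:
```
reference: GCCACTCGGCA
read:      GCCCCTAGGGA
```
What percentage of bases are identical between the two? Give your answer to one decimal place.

Mismatches at positions 4, 7, 10 (1-based): 3 of 11.
Identical positions: 8/11 = 72.73% → 72.7%.

72.7%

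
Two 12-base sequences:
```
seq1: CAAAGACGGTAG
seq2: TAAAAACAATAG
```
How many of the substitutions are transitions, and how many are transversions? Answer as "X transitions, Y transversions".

Mismatches (1-based):
site 1: C→T (pyrimidine→pyrimidine, transition)
site 5: G→A (purine→purine, transition)
site 8: G→A (purine→purine, transition)
site 9: G→A (purine→purine, transition)

4 transitions, 0 transversions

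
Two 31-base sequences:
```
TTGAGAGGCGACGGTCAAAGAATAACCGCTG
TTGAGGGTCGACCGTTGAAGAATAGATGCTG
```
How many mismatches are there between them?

8

The sequences differ at bases 6, 8, 13, 16, 17, 25, 26, 27 (1-based) — 8 in total.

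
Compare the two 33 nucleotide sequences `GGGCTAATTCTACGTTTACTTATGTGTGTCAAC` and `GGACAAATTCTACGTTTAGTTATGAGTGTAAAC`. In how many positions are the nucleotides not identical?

5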